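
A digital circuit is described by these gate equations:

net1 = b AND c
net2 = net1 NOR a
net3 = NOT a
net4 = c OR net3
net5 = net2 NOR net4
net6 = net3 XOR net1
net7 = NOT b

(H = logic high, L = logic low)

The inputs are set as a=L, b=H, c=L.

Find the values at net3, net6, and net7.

net3 = H; net6 = H; net7 = L

net1 = b AND c = H AND L = L
net3 = NOT a = NOT L = H
net6 = net3 XOR net1 = H XOR L = H
net7 = NOT b = NOT H = L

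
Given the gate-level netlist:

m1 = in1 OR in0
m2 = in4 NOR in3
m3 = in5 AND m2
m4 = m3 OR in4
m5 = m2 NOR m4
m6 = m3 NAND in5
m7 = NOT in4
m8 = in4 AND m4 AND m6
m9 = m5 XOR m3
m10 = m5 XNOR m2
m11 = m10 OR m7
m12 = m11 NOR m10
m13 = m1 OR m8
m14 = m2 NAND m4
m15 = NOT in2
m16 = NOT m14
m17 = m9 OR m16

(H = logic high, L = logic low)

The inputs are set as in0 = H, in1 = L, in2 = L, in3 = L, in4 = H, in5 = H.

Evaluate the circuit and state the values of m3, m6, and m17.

m2 = in4 NOR in3 = H NOR L = L
m3 = in5 AND m2 = H AND L = L
m4 = m3 OR in4 = L OR H = H
m5 = m2 NOR m4 = L NOR H = L
m6 = m3 NAND in5 = L NAND H = H
m9 = m5 XOR m3 = L XOR L = L
m14 = m2 NAND m4 = L NAND H = H
m16 = NOT m14 = NOT H = L
m17 = m9 OR m16 = L OR L = L

m3 = L, m6 = H, m17 = L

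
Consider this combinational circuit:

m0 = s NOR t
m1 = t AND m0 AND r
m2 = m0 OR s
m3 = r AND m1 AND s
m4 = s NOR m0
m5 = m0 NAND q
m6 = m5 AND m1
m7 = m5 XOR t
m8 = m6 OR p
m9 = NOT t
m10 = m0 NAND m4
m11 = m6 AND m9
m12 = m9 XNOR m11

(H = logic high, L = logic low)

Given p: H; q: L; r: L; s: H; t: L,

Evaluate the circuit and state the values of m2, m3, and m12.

m0 = s NOR t = H NOR L = L
m1 = t AND m0 AND r = L AND L AND L = L
m2 = m0 OR s = L OR H = H
m3 = r AND m1 AND s = L AND L AND H = L
m5 = m0 NAND q = L NAND L = H
m6 = m5 AND m1 = H AND L = L
m9 = NOT t = NOT L = H
m11 = m6 AND m9 = L AND H = L
m12 = m9 XNOR m11 = H XNOR L = L

m2 = H, m3 = L, m12 = L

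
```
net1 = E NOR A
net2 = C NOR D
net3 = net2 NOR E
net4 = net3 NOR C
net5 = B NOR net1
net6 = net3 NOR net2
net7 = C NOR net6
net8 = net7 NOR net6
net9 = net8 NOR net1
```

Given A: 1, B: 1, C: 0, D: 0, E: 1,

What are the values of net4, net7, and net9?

net1 = E NOR A = 1 NOR 1 = 0
net2 = C NOR D = 0 NOR 0 = 1
net3 = net2 NOR E = 1 NOR 1 = 0
net4 = net3 NOR C = 0 NOR 0 = 1
net6 = net3 NOR net2 = 0 NOR 1 = 0
net7 = C NOR net6 = 0 NOR 0 = 1
net8 = net7 NOR net6 = 1 NOR 0 = 0
net9 = net8 NOR net1 = 0 NOR 0 = 1

net4 = 1, net7 = 1, net9 = 1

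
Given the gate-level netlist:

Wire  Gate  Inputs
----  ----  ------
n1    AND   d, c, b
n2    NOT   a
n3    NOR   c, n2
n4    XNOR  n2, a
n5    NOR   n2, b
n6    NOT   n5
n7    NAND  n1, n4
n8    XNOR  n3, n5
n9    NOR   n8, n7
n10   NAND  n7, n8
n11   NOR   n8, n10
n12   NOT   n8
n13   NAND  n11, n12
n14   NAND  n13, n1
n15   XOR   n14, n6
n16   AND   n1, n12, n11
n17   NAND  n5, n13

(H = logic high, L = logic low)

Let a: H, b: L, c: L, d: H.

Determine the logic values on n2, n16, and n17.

n1 = d AND c AND b = H AND L AND L = L
n2 = NOT a = NOT H = L
n3 = c NOR n2 = L NOR L = H
n4 = n2 XNOR a = L XNOR H = L
n5 = n2 NOR b = L NOR L = H
n7 = n1 NAND n4 = L NAND L = H
n8 = n3 XNOR n5 = H XNOR H = H
n10 = n7 NAND n8 = H NAND H = L
n11 = n8 NOR n10 = H NOR L = L
n12 = NOT n8 = NOT H = L
n13 = n11 NAND n12 = L NAND L = H
n16 = n1 AND n12 AND n11 = L AND L AND L = L
n17 = n5 NAND n13 = H NAND H = L

n2 = L, n16 = L, n17 = L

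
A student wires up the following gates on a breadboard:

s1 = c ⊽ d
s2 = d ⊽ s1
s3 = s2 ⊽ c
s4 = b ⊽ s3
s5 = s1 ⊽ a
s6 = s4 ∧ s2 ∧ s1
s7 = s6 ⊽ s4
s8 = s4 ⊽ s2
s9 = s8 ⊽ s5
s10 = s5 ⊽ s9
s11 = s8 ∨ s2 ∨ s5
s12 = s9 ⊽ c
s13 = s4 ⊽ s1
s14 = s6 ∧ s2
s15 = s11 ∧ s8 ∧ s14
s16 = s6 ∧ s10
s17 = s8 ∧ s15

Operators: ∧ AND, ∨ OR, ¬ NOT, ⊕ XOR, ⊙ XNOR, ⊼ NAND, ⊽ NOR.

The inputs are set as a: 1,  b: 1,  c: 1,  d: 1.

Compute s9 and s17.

s9 = 0, s17 = 0

s1 = c NOR d = 1 NOR 1 = 0
s2 = d NOR s1 = 1 NOR 0 = 0
s3 = s2 NOR c = 0 NOR 1 = 0
s4 = b NOR s3 = 1 NOR 0 = 0
s5 = s1 NOR a = 0 NOR 1 = 0
s6 = s4 AND s2 AND s1 = 0 AND 0 AND 0 = 0
s8 = s4 NOR s2 = 0 NOR 0 = 1
s9 = s8 NOR s5 = 1 NOR 0 = 0
s11 = s8 OR s2 OR s5 = 1 OR 0 OR 0 = 1
s14 = s6 AND s2 = 0 AND 0 = 0
s15 = s11 AND s8 AND s14 = 1 AND 1 AND 0 = 0
s17 = s8 AND s15 = 1 AND 0 = 0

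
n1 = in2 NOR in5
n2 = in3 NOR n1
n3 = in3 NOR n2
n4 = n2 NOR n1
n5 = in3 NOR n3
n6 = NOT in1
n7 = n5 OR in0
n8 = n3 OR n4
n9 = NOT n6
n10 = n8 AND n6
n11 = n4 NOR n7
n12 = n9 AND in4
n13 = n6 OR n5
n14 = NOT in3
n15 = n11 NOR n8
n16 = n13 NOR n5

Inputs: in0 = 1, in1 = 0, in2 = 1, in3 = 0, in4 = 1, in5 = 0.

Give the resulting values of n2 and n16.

n2 = 1, n16 = 0

n1 = in2 NOR in5 = 1 NOR 0 = 0
n2 = in3 NOR n1 = 0 NOR 0 = 1
n3 = in3 NOR n2 = 0 NOR 1 = 0
n5 = in3 NOR n3 = 0 NOR 0 = 1
n6 = NOT in1 = NOT 0 = 1
n13 = n6 OR n5 = 1 OR 1 = 1
n16 = n13 NOR n5 = 1 NOR 1 = 0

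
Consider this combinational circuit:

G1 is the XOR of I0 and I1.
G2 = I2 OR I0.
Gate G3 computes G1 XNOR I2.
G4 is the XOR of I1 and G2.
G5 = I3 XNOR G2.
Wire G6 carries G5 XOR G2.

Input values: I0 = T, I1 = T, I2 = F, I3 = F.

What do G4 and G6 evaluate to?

G4 = F; G6 = T

G2 = I2 OR I0 = F OR T = T
G4 = I1 XOR G2 = T XOR T = F
G5 = I3 XNOR G2 = F XNOR T = F
G6 = G5 XOR G2 = F XOR T = T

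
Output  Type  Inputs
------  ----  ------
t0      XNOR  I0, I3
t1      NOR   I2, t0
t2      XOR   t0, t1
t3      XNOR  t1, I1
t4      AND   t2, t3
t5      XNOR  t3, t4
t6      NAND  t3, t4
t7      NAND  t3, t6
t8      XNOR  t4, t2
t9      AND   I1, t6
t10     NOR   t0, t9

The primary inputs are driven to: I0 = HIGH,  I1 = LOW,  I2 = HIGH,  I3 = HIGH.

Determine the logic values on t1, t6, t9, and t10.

t1 = LOW, t6 = LOW, t9 = LOW, t10 = LOW

t0 = I0 XNOR I3 = HIGH XNOR HIGH = HIGH
t1 = I2 NOR t0 = HIGH NOR HIGH = LOW
t2 = t0 XOR t1 = HIGH XOR LOW = HIGH
t3 = t1 XNOR I1 = LOW XNOR LOW = HIGH
t4 = t2 AND t3 = HIGH AND HIGH = HIGH
t6 = t3 NAND t4 = HIGH NAND HIGH = LOW
t9 = I1 AND t6 = LOW AND LOW = LOW
t10 = t0 NOR t9 = HIGH NOR LOW = LOW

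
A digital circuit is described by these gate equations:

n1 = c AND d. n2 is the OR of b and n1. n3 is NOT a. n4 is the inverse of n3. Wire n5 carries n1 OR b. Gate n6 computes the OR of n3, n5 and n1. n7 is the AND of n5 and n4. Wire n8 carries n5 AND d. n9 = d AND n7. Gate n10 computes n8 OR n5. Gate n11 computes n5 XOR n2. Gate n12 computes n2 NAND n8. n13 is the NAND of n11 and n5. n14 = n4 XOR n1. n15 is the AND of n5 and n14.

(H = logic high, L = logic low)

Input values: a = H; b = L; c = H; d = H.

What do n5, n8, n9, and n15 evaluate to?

n5 = H, n8 = H, n9 = H, n15 = L

n1 = c AND d = H AND H = H
n3 = NOT a = NOT H = L
n4 = NOT n3 = NOT L = H
n5 = n1 OR b = H OR L = H
n7 = n5 AND n4 = H AND H = H
n8 = n5 AND d = H AND H = H
n9 = d AND n7 = H AND H = H
n14 = n4 XOR n1 = H XOR H = L
n15 = n5 AND n14 = H AND L = L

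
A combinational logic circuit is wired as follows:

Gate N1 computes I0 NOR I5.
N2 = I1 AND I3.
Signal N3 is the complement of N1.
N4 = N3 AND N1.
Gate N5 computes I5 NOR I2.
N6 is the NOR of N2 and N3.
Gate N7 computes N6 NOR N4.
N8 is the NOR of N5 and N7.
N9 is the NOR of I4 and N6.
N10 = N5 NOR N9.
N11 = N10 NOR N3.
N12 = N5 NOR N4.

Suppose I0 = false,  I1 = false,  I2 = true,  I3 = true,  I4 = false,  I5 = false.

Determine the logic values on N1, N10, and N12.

N1 = I0 NOR I5 = false NOR false = true
N2 = I1 AND I3 = false AND true = false
N3 = NOT N1 = NOT true = false
N4 = N3 AND N1 = false AND true = false
N5 = I5 NOR I2 = false NOR true = false
N6 = N2 NOR N3 = false NOR false = true
N9 = I4 NOR N6 = false NOR true = false
N10 = N5 NOR N9 = false NOR false = true
N12 = N5 NOR N4 = false NOR false = true

N1 = true; N10 = true; N12 = true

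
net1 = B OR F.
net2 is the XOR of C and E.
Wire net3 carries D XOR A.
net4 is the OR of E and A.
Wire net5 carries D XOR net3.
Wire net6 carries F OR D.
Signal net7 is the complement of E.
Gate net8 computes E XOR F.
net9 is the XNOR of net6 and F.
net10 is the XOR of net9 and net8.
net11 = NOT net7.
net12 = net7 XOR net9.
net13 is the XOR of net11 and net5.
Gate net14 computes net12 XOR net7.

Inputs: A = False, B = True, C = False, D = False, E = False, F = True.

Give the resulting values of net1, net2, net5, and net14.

net1 = B OR F = True OR True = True
net2 = C XOR E = False XOR False = False
net3 = D XOR A = False XOR False = False
net5 = D XOR net3 = False XOR False = False
net6 = F OR D = True OR False = True
net7 = NOT E = NOT False = True
net9 = net6 XNOR F = True XNOR True = True
net12 = net7 XOR net9 = True XOR True = False
net14 = net12 XOR net7 = False XOR True = True

net1 = True, net2 = False, net5 = False, net14 = True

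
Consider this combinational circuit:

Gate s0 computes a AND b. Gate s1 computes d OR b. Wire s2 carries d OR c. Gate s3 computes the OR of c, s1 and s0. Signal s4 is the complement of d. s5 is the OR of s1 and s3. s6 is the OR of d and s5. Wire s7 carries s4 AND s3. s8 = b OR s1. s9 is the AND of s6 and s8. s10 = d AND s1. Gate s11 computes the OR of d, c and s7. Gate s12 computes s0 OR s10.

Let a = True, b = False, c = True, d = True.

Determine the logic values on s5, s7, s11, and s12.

s0 = a AND b = True AND False = False
s1 = d OR b = True OR False = True
s3 = c OR s1 OR s0 = True OR True OR False = True
s4 = NOT d = NOT True = False
s5 = s1 OR s3 = True OR True = True
s7 = s4 AND s3 = False AND True = False
s10 = d AND s1 = True AND True = True
s11 = d OR c OR s7 = True OR True OR False = True
s12 = s0 OR s10 = False OR True = True

s5 = True; s7 = False; s11 = True; s12 = True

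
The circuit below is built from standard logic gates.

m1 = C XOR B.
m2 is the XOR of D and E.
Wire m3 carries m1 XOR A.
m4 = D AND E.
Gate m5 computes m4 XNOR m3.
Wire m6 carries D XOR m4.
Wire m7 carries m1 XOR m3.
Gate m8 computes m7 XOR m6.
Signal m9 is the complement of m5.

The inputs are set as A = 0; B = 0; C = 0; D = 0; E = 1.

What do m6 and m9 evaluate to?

m1 = C XOR B = 0 XOR 0 = 0
m3 = m1 XOR A = 0 XOR 0 = 0
m4 = D AND E = 0 AND 1 = 0
m5 = m4 XNOR m3 = 0 XNOR 0 = 1
m6 = D XOR m4 = 0 XOR 0 = 0
m9 = NOT m5 = NOT 1 = 0

m6 = 0; m9 = 0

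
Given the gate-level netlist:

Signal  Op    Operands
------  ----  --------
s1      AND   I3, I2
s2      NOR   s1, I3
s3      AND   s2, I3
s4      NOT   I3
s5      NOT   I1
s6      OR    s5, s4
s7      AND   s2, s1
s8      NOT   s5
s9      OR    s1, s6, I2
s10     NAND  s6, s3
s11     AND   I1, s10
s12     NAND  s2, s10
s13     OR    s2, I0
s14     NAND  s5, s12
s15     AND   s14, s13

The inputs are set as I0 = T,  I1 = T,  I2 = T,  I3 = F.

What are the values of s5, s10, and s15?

s1 = I3 AND I2 = F AND T = F
s2 = s1 NOR I3 = F NOR F = T
s3 = s2 AND I3 = T AND F = F
s4 = NOT I3 = NOT F = T
s5 = NOT I1 = NOT T = F
s6 = s5 OR s4 = F OR T = T
s10 = s6 NAND s3 = T NAND F = T
s12 = s2 NAND s10 = T NAND T = F
s13 = s2 OR I0 = T OR T = T
s14 = s5 NAND s12 = F NAND F = T
s15 = s14 AND s13 = T AND T = T

s5 = F; s10 = T; s15 = T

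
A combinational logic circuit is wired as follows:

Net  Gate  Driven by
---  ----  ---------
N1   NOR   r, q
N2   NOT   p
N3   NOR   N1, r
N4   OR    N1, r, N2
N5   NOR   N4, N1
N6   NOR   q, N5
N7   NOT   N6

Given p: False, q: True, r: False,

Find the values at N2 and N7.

N2 = True  N7 = True

N1 = r NOR q = False NOR True = False
N2 = NOT p = NOT False = True
N4 = N1 OR r OR N2 = False OR False OR True = True
N5 = N4 NOR N1 = True NOR False = False
N6 = q NOR N5 = True NOR False = False
N7 = NOT N6 = NOT False = True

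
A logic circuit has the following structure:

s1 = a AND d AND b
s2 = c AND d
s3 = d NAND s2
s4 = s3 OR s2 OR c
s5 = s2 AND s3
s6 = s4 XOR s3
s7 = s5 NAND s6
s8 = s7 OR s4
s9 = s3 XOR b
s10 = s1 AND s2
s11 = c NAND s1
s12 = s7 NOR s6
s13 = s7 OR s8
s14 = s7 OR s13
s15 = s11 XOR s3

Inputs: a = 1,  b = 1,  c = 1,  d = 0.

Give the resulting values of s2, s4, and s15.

s1 = a AND d AND b = 1 AND 0 AND 1 = 0
s2 = c AND d = 1 AND 0 = 0
s3 = d NAND s2 = 0 NAND 0 = 1
s4 = s3 OR s2 OR c = 1 OR 0 OR 1 = 1
s11 = c NAND s1 = 1 NAND 0 = 1
s15 = s11 XOR s3 = 1 XOR 1 = 0

s2 = 0, s4 = 1, s15 = 0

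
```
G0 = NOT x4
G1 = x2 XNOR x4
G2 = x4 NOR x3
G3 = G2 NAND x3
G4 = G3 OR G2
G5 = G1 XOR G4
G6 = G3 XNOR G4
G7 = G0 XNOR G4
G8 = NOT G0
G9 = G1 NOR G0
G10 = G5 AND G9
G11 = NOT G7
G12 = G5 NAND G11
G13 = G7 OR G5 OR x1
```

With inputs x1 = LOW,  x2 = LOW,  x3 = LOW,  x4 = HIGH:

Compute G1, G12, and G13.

G1 = LOW; G12 = LOW; G13 = HIGH

G0 = NOT x4 = NOT HIGH = LOW
G1 = x2 XNOR x4 = LOW XNOR HIGH = LOW
G2 = x4 NOR x3 = HIGH NOR LOW = LOW
G3 = G2 NAND x3 = LOW NAND LOW = HIGH
G4 = G3 OR G2 = HIGH OR LOW = HIGH
G5 = G1 XOR G4 = LOW XOR HIGH = HIGH
G7 = G0 XNOR G4 = LOW XNOR HIGH = LOW
G11 = NOT G7 = NOT LOW = HIGH
G12 = G5 NAND G11 = HIGH NAND HIGH = LOW
G13 = G7 OR G5 OR x1 = LOW OR HIGH OR LOW = HIGH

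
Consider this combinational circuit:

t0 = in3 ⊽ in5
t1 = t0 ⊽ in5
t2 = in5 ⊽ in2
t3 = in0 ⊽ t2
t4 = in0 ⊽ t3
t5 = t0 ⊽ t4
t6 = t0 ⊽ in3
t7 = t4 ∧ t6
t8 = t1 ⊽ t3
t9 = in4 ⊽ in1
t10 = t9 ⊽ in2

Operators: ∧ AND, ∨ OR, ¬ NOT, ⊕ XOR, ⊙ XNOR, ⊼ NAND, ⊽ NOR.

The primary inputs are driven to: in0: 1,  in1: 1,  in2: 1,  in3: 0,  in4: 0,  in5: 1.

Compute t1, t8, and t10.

t0 = in3 NOR in5 = 0 NOR 1 = 0
t1 = t0 NOR in5 = 0 NOR 1 = 0
t2 = in5 NOR in2 = 1 NOR 1 = 0
t3 = in0 NOR t2 = 1 NOR 0 = 0
t8 = t1 NOR t3 = 0 NOR 0 = 1
t9 = in4 NOR in1 = 0 NOR 1 = 0
t10 = t9 NOR in2 = 0 NOR 1 = 0

t1 = 0  t8 = 1  t10 = 0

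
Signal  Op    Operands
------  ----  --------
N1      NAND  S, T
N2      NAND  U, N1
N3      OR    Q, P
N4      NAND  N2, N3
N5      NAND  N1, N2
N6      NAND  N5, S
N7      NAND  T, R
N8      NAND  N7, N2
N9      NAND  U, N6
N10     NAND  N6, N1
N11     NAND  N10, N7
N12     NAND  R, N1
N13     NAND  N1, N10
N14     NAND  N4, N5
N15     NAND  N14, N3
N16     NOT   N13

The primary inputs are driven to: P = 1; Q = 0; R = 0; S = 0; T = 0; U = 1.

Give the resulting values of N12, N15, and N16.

N12 = 1  N15 = 1  N16 = 0

N1 = S NAND T = 0 NAND 0 = 1
N2 = U NAND N1 = 1 NAND 1 = 0
N3 = Q OR P = 0 OR 1 = 1
N4 = N2 NAND N3 = 0 NAND 1 = 1
N5 = N1 NAND N2 = 1 NAND 0 = 1
N6 = N5 NAND S = 1 NAND 0 = 1
N10 = N6 NAND N1 = 1 NAND 1 = 0
N12 = R NAND N1 = 0 NAND 1 = 1
N13 = N1 NAND N10 = 1 NAND 0 = 1
N14 = N4 NAND N5 = 1 NAND 1 = 0
N15 = N14 NAND N3 = 0 NAND 1 = 1
N16 = NOT N13 = NOT 1 = 0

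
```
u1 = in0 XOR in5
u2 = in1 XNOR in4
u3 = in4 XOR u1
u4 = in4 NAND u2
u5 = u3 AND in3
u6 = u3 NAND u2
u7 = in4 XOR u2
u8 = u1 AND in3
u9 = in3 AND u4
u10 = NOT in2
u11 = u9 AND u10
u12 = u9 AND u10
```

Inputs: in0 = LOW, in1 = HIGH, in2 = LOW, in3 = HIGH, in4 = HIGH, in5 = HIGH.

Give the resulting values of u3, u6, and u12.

u3 = LOW; u6 = HIGH; u12 = LOW

u1 = in0 XOR in5 = LOW XOR HIGH = HIGH
u2 = in1 XNOR in4 = HIGH XNOR HIGH = HIGH
u3 = in4 XOR u1 = HIGH XOR HIGH = LOW
u4 = in4 NAND u2 = HIGH NAND HIGH = LOW
u6 = u3 NAND u2 = LOW NAND HIGH = HIGH
u9 = in3 AND u4 = HIGH AND LOW = LOW
u10 = NOT in2 = NOT LOW = HIGH
u12 = u9 AND u10 = LOW AND HIGH = LOW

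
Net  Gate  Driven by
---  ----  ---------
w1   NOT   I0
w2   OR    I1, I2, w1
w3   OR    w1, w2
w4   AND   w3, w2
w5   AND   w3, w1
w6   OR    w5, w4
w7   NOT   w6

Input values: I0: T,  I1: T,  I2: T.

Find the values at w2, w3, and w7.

w1 = NOT I0 = NOT T = F
w2 = I1 OR I2 OR w1 = T OR T OR F = T
w3 = w1 OR w2 = F OR T = T
w4 = w3 AND w2 = T AND T = T
w5 = w3 AND w1 = T AND F = F
w6 = w5 OR w4 = F OR T = T
w7 = NOT w6 = NOT T = F

w2 = T  w3 = T  w7 = F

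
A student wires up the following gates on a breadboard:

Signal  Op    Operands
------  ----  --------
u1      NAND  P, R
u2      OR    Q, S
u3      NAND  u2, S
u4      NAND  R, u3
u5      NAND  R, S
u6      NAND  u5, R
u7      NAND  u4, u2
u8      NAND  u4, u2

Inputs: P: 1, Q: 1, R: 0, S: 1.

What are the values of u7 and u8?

u2 = Q OR S = 1 OR 1 = 1
u3 = u2 NAND S = 1 NAND 1 = 0
u4 = R NAND u3 = 0 NAND 0 = 1
u7 = u4 NAND u2 = 1 NAND 1 = 0
u8 = u4 NAND u2 = 1 NAND 1 = 0

u7 = 0; u8 = 0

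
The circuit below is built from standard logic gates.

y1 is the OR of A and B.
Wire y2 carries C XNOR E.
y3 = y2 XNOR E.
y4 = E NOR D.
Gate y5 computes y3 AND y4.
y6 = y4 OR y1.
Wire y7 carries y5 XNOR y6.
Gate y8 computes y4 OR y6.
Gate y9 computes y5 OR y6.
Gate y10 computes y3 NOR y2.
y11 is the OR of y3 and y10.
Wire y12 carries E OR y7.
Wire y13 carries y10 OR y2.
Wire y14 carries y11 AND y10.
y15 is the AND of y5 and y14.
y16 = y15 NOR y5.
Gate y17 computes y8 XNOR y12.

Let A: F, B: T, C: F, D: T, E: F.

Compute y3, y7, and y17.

y1 = A OR B = F OR T = T
y2 = C XNOR E = F XNOR F = T
y3 = y2 XNOR E = T XNOR F = F
y4 = E NOR D = F NOR T = F
y5 = y3 AND y4 = F AND F = F
y6 = y4 OR y1 = F OR T = T
y7 = y5 XNOR y6 = F XNOR T = F
y8 = y4 OR y6 = F OR T = T
y12 = E OR y7 = F OR F = F
y17 = y8 XNOR y12 = T XNOR F = F

y3 = F; y7 = F; y17 = F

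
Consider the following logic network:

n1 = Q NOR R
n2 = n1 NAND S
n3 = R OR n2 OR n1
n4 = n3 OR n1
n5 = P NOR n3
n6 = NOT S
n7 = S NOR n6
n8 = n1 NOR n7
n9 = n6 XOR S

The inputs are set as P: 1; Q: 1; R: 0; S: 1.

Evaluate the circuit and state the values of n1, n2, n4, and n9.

n1 = Q NOR R = 1 NOR 0 = 0
n2 = n1 NAND S = 0 NAND 1 = 1
n3 = R OR n2 OR n1 = 0 OR 1 OR 0 = 1
n4 = n3 OR n1 = 1 OR 0 = 1
n6 = NOT S = NOT 1 = 0
n9 = n6 XOR S = 0 XOR 1 = 1

n1 = 0; n2 = 1; n4 = 1; n9 = 1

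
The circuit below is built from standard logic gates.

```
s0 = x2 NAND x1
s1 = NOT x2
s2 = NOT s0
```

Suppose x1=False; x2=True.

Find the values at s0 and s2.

s0 = x2 NAND x1 = True NAND False = True
s2 = NOT s0 = NOT True = False

s0 = True, s2 = False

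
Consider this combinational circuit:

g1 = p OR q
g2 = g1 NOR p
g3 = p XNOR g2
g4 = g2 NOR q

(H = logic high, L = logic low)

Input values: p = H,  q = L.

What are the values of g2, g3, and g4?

g2 = L  g3 = L  g4 = H

g1 = p OR q = H OR L = H
g2 = g1 NOR p = H NOR H = L
g3 = p XNOR g2 = H XNOR L = L
g4 = g2 NOR q = L NOR L = H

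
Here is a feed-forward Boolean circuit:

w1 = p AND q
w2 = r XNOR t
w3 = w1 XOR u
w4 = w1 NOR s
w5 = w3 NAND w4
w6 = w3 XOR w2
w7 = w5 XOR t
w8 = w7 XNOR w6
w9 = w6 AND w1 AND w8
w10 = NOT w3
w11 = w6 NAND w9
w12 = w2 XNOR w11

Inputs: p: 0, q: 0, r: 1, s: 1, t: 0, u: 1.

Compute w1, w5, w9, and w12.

w1 = 0; w5 = 1; w9 = 0; w12 = 0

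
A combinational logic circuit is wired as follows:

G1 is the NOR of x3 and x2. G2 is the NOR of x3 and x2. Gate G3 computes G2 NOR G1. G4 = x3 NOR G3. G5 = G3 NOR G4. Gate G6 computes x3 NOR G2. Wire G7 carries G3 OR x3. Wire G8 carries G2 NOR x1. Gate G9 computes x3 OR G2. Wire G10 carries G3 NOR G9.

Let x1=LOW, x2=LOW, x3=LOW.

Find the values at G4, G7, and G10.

G4 = HIGH; G7 = LOW; G10 = LOW

G1 = x3 NOR x2 = LOW NOR LOW = HIGH
G2 = x3 NOR x2 = LOW NOR LOW = HIGH
G3 = G2 NOR G1 = HIGH NOR HIGH = LOW
G4 = x3 NOR G3 = LOW NOR LOW = HIGH
G7 = G3 OR x3 = LOW OR LOW = LOW
G9 = x3 OR G2 = LOW OR HIGH = HIGH
G10 = G3 NOR G9 = LOW NOR HIGH = LOW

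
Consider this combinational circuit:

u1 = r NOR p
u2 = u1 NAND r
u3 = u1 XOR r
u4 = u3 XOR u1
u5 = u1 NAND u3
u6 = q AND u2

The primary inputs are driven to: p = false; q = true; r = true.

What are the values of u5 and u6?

u5 = true, u6 = true

u1 = r NOR p = true NOR false = false
u2 = u1 NAND r = false NAND true = true
u3 = u1 XOR r = false XOR true = true
u5 = u1 NAND u3 = false NAND true = true
u6 = q AND u2 = true AND true = true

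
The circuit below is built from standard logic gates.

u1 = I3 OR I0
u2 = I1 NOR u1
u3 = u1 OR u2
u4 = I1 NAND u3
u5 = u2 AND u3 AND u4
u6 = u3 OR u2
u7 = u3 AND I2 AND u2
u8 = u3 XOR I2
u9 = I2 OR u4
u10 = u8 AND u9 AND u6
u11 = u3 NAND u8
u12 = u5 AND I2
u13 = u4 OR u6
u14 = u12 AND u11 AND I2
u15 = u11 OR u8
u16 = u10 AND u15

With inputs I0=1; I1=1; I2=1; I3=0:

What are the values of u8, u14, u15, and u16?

u1 = I3 OR I0 = 0 OR 1 = 1
u2 = I1 NOR u1 = 1 NOR 1 = 0
u3 = u1 OR u2 = 1 OR 0 = 1
u4 = I1 NAND u3 = 1 NAND 1 = 0
u5 = u2 AND u3 AND u4 = 0 AND 1 AND 0 = 0
u6 = u3 OR u2 = 1 OR 0 = 1
u8 = u3 XOR I2 = 1 XOR 1 = 0
u9 = I2 OR u4 = 1 OR 0 = 1
u10 = u8 AND u9 AND u6 = 0 AND 1 AND 1 = 0
u11 = u3 NAND u8 = 1 NAND 0 = 1
u12 = u5 AND I2 = 0 AND 1 = 0
u14 = u12 AND u11 AND I2 = 0 AND 1 AND 1 = 0
u15 = u11 OR u8 = 1 OR 0 = 1
u16 = u10 AND u15 = 0 AND 1 = 0

u8 = 0  u14 = 0  u15 = 1  u16 = 0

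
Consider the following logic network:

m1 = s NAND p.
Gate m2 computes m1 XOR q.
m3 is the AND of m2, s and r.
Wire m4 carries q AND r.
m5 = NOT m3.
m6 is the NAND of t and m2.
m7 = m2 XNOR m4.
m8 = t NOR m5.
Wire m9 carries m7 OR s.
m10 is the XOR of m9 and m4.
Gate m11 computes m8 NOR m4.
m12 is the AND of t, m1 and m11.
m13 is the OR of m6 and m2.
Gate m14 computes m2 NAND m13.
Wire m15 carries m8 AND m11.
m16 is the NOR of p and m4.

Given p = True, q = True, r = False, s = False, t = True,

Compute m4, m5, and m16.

m4 = False, m5 = True, m16 = False

m1 = s NAND p = False NAND True = True
m2 = m1 XOR q = True XOR True = False
m3 = m2 AND s AND r = False AND False AND False = False
m4 = q AND r = True AND False = False
m5 = NOT m3 = NOT False = True
m16 = p NOR m4 = True NOR False = False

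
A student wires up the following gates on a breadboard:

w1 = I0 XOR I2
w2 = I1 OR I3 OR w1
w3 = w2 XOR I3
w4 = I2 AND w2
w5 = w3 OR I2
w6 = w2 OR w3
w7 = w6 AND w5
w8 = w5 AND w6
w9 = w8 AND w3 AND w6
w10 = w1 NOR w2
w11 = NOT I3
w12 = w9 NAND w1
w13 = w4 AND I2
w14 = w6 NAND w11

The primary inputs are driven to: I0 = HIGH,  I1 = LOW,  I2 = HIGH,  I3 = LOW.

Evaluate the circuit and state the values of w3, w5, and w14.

w3 = LOW  w5 = HIGH  w14 = HIGH

w1 = I0 XOR I2 = HIGH XOR HIGH = LOW
w2 = I1 OR I3 OR w1 = LOW OR LOW OR LOW = LOW
w3 = w2 XOR I3 = LOW XOR LOW = LOW
w5 = w3 OR I2 = LOW OR HIGH = HIGH
w6 = w2 OR w3 = LOW OR LOW = LOW
w11 = NOT I3 = NOT LOW = HIGH
w14 = w6 NAND w11 = LOW NAND HIGH = HIGH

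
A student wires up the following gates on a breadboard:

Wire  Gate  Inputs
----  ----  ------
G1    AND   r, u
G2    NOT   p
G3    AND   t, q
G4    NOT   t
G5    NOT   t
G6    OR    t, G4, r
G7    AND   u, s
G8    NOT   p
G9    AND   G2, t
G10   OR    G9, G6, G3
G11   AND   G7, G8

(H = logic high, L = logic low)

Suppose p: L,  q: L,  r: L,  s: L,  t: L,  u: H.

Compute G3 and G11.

G3 = L, G11 = L

G3 = t AND q = L AND L = L
G7 = u AND s = H AND L = L
G8 = NOT p = NOT L = H
G11 = G7 AND G8 = L AND H = L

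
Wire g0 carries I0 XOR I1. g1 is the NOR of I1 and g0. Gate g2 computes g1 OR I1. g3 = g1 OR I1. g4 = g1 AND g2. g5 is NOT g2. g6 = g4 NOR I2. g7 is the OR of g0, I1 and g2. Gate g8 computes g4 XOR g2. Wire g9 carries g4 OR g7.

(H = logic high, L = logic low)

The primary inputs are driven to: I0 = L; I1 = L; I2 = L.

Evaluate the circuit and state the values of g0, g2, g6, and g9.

g0 = I0 XOR I1 = L XOR L = L
g1 = I1 NOR g0 = L NOR L = H
g2 = g1 OR I1 = H OR L = H
g4 = g1 AND g2 = H AND H = H
g6 = g4 NOR I2 = H NOR L = L
g7 = g0 OR I1 OR g2 = L OR L OR H = H
g9 = g4 OR g7 = H OR H = H

g0 = L  g2 = H  g6 = L  g9 = H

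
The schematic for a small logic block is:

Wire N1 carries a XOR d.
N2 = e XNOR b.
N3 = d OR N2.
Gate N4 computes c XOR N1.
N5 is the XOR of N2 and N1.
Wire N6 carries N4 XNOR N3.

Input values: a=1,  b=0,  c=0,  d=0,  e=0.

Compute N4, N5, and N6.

N1 = a XOR d = 1 XOR 0 = 1
N2 = e XNOR b = 0 XNOR 0 = 1
N3 = d OR N2 = 0 OR 1 = 1
N4 = c XOR N1 = 0 XOR 1 = 1
N5 = N2 XOR N1 = 1 XOR 1 = 0
N6 = N4 XNOR N3 = 1 XNOR 1 = 1

N4 = 1  N5 = 0  N6 = 1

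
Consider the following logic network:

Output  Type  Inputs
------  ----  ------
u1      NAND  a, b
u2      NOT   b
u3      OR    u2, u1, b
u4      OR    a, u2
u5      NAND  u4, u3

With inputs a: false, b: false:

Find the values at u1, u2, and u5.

u1 = a NAND b = false NAND false = true
u2 = NOT b = NOT false = true
u3 = u2 OR u1 OR b = true OR true OR false = true
u4 = a OR u2 = false OR true = true
u5 = u4 NAND u3 = true NAND true = false

u1 = true; u2 = true; u5 = false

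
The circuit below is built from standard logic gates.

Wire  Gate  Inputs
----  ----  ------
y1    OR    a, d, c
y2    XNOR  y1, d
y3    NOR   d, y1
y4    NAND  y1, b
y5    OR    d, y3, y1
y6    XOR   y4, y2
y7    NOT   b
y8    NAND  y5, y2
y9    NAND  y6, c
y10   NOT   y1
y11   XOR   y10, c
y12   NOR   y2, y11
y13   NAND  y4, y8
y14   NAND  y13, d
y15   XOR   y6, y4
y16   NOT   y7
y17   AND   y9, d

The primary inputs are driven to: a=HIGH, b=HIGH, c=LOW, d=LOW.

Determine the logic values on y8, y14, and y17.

y1 = a OR d OR c = HIGH OR LOW OR LOW = HIGH
y2 = y1 XNOR d = HIGH XNOR LOW = LOW
y3 = d NOR y1 = LOW NOR HIGH = LOW
y4 = y1 NAND b = HIGH NAND HIGH = LOW
y5 = d OR y3 OR y1 = LOW OR LOW OR HIGH = HIGH
y6 = y4 XOR y2 = LOW XOR LOW = LOW
y8 = y5 NAND y2 = HIGH NAND LOW = HIGH
y9 = y6 NAND c = LOW NAND LOW = HIGH
y13 = y4 NAND y8 = LOW NAND HIGH = HIGH
y14 = y13 NAND d = HIGH NAND LOW = HIGH
y17 = y9 AND d = HIGH AND LOW = LOW

y8 = HIGH; y14 = HIGH; y17 = LOW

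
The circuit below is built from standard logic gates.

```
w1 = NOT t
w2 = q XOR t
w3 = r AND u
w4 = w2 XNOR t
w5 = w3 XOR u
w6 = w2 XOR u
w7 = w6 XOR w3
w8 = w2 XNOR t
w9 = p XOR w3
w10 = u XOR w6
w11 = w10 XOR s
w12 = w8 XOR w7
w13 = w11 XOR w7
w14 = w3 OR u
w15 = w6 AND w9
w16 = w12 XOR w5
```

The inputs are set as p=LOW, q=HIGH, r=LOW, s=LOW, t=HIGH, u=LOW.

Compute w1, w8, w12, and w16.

w1 = LOW; w8 = LOW; w12 = LOW; w16 = LOW

w1 = NOT t = NOT HIGH = LOW
w2 = q XOR t = HIGH XOR HIGH = LOW
w3 = r AND u = LOW AND LOW = LOW
w5 = w3 XOR u = LOW XOR LOW = LOW
w6 = w2 XOR u = LOW XOR LOW = LOW
w7 = w6 XOR w3 = LOW XOR LOW = LOW
w8 = w2 XNOR t = LOW XNOR HIGH = LOW
w12 = w8 XOR w7 = LOW XOR LOW = LOW
w16 = w12 XOR w5 = LOW XOR LOW = LOW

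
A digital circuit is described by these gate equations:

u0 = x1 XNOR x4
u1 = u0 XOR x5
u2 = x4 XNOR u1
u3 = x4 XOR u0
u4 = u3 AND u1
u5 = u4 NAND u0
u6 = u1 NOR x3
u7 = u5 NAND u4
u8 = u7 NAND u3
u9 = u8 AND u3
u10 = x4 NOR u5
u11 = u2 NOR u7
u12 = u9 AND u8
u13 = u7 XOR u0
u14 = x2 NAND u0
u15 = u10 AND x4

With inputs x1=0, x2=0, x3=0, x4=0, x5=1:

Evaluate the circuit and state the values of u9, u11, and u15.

u9 = 0, u11 = 0, u15 = 0

u0 = x1 XNOR x4 = 0 XNOR 0 = 1
u1 = u0 XOR x5 = 1 XOR 1 = 0
u2 = x4 XNOR u1 = 0 XNOR 0 = 1
u3 = x4 XOR u0 = 0 XOR 1 = 1
u4 = u3 AND u1 = 1 AND 0 = 0
u5 = u4 NAND u0 = 0 NAND 1 = 1
u7 = u5 NAND u4 = 1 NAND 0 = 1
u8 = u7 NAND u3 = 1 NAND 1 = 0
u9 = u8 AND u3 = 0 AND 1 = 0
u10 = x4 NOR u5 = 0 NOR 1 = 0
u11 = u2 NOR u7 = 1 NOR 1 = 0
u15 = u10 AND x4 = 0 AND 0 = 0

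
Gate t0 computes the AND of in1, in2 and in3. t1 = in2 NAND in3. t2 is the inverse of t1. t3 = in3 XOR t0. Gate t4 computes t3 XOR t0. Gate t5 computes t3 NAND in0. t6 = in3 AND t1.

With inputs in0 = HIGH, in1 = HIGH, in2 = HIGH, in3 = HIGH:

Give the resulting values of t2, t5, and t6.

t2 = HIGH  t5 = HIGH  t6 = LOW

t0 = in1 AND in2 AND in3 = HIGH AND HIGH AND HIGH = HIGH
t1 = in2 NAND in3 = HIGH NAND HIGH = LOW
t2 = NOT t1 = NOT LOW = HIGH
t3 = in3 XOR t0 = HIGH XOR HIGH = LOW
t5 = t3 NAND in0 = LOW NAND HIGH = HIGH
t6 = in3 AND t1 = HIGH AND LOW = LOW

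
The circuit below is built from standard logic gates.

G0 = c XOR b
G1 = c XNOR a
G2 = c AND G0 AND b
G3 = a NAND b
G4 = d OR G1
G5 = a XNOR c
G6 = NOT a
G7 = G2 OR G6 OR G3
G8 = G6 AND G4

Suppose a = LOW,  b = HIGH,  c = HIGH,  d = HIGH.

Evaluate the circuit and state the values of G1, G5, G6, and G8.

G1 = LOW, G5 = LOW, G6 = HIGH, G8 = HIGH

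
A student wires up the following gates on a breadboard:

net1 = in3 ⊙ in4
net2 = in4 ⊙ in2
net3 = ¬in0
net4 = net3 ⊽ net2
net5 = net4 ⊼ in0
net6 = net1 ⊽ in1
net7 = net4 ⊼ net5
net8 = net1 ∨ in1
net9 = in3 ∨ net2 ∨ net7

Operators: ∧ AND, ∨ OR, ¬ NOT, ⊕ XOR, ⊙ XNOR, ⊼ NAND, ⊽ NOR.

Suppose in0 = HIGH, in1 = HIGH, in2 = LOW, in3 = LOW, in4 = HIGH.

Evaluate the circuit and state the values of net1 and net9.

net1 = LOW  net9 = HIGH

net1 = in3 XNOR in4 = LOW XNOR HIGH = LOW
net2 = in4 XNOR in2 = HIGH XNOR LOW = LOW
net3 = NOT in0 = NOT HIGH = LOW
net4 = net3 NOR net2 = LOW NOR LOW = HIGH
net5 = net4 NAND in0 = HIGH NAND HIGH = LOW
net7 = net4 NAND net5 = HIGH NAND LOW = HIGH
net9 = in3 OR net2 OR net7 = LOW OR LOW OR HIGH = HIGH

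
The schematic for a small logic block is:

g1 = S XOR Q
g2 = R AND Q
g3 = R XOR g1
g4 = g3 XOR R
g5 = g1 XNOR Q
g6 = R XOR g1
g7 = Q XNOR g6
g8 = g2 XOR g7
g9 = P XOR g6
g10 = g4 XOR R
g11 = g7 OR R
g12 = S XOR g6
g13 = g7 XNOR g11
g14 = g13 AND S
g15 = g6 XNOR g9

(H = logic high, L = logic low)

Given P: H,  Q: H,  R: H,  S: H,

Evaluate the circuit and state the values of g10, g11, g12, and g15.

g10 = H; g11 = H; g12 = L; g15 = L

g1 = S XOR Q = H XOR H = L
g3 = R XOR g1 = H XOR L = H
g4 = g3 XOR R = H XOR H = L
g6 = R XOR g1 = H XOR L = H
g7 = Q XNOR g6 = H XNOR H = H
g9 = P XOR g6 = H XOR H = L
g10 = g4 XOR R = L XOR H = H
g11 = g7 OR R = H OR H = H
g12 = S XOR g6 = H XOR H = L
g15 = g6 XNOR g9 = H XNOR L = L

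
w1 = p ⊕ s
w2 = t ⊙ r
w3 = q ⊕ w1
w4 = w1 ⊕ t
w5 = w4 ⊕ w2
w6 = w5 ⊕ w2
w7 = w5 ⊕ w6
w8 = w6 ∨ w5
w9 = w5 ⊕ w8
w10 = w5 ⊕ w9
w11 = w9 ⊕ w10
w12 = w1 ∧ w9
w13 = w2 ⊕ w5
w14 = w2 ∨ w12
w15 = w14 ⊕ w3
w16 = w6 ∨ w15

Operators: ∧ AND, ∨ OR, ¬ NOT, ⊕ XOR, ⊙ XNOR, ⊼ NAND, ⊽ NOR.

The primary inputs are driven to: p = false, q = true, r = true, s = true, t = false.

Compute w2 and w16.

w2 = false, w16 = true

w1 = p XOR s = false XOR true = true
w2 = t XNOR r = false XNOR true = false
w3 = q XOR w1 = true XOR true = false
w4 = w1 XOR t = true XOR false = true
w5 = w4 XOR w2 = true XOR false = true
w6 = w5 XOR w2 = true XOR false = true
w8 = w6 OR w5 = true OR true = true
w9 = w5 XOR w8 = true XOR true = false
w12 = w1 AND w9 = true AND false = false
w14 = w2 OR w12 = false OR false = false
w15 = w14 XOR w3 = false XOR false = false
w16 = w6 OR w15 = true OR false = true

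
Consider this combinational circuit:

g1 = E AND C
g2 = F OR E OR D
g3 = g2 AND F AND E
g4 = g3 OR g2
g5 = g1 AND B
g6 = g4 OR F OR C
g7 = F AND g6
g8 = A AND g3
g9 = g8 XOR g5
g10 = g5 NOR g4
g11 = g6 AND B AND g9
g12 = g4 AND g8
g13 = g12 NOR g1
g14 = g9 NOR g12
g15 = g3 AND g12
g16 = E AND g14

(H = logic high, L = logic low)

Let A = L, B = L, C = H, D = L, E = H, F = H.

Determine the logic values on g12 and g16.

g12 = L  g16 = H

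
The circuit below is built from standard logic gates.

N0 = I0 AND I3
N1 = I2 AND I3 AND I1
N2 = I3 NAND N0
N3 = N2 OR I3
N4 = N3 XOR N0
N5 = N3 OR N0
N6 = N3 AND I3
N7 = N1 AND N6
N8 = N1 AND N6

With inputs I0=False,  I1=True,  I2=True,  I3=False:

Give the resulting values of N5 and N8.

N0 = I0 AND I3 = False AND False = False
N1 = I2 AND I3 AND I1 = True AND False AND True = False
N2 = I3 NAND N0 = False NAND False = True
N3 = N2 OR I3 = True OR False = True
N5 = N3 OR N0 = True OR False = True
N6 = N3 AND I3 = True AND False = False
N8 = N1 AND N6 = False AND False = False

N5 = True  N8 = False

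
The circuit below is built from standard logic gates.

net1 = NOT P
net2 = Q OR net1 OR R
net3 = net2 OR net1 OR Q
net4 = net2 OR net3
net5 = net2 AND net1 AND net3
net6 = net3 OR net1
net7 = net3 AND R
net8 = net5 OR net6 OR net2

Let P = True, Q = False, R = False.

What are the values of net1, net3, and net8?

net1 = False, net3 = False, net8 = False

net1 = NOT P = NOT True = False
net2 = Q OR net1 OR R = False OR False OR False = False
net3 = net2 OR net1 OR Q = False OR False OR False = False
net5 = net2 AND net1 AND net3 = False AND False AND False = False
net6 = net3 OR net1 = False OR False = False
net8 = net5 OR net6 OR net2 = False OR False OR False = False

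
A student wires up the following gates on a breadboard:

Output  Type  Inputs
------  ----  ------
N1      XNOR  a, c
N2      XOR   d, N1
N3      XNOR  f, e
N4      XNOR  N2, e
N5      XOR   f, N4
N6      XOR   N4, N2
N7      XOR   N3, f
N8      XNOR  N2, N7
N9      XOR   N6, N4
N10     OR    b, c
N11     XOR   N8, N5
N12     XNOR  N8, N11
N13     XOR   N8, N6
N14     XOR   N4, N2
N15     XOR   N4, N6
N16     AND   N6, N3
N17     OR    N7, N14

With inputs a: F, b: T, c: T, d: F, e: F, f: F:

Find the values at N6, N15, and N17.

N1 = a XNOR c = F XNOR T = F
N2 = d XOR N1 = F XOR F = F
N3 = f XNOR e = F XNOR F = T
N4 = N2 XNOR e = F XNOR F = T
N6 = N4 XOR N2 = T XOR F = T
N7 = N3 XOR f = T XOR F = T
N14 = N4 XOR N2 = T XOR F = T
N15 = N4 XOR N6 = T XOR T = F
N17 = N7 OR N14 = T OR T = T

N6 = T, N15 = F, N17 = T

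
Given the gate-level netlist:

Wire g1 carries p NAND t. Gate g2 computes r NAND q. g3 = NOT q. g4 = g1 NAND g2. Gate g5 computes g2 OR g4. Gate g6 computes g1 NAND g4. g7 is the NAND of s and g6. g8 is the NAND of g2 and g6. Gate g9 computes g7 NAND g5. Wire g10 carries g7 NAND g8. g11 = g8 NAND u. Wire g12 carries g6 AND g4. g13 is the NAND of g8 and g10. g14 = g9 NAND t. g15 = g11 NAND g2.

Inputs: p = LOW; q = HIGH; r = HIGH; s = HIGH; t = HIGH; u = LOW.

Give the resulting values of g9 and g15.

g9 = LOW, g15 = HIGH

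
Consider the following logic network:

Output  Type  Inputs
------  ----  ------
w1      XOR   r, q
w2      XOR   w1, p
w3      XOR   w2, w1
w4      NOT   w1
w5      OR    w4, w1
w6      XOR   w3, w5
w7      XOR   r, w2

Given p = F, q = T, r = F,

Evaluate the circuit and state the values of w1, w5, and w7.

w1 = r XOR q = F XOR T = T
w2 = w1 XOR p = T XOR F = T
w4 = NOT w1 = NOT T = F
w5 = w4 OR w1 = F OR T = T
w7 = r XOR w2 = F XOR T = T

w1 = T, w5 = T, w7 = T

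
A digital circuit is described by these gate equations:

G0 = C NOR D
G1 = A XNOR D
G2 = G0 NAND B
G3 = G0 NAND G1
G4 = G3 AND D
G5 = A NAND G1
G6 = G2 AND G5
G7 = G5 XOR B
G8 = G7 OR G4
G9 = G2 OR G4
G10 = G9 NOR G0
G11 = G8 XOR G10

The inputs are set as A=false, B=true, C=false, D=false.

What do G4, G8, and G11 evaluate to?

G4 = false, G8 = false, G11 = false

G0 = C NOR D = false NOR false = true
G1 = A XNOR D = false XNOR false = true
G2 = G0 NAND B = true NAND true = false
G3 = G0 NAND G1 = true NAND true = false
G4 = G3 AND D = false AND false = false
G5 = A NAND G1 = false NAND true = true
G7 = G5 XOR B = true XOR true = false
G8 = G7 OR G4 = false OR false = false
G9 = G2 OR G4 = false OR false = false
G10 = G9 NOR G0 = false NOR true = false
G11 = G8 XOR G10 = false XOR false = false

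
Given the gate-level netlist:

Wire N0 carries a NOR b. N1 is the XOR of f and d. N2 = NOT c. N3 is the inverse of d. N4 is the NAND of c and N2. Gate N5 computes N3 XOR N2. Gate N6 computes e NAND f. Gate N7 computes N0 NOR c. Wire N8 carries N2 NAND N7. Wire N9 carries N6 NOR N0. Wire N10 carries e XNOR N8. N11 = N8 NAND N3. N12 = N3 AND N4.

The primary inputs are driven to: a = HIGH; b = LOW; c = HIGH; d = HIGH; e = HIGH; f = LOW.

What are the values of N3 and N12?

N2 = NOT c = NOT HIGH = LOW
N3 = NOT d = NOT HIGH = LOW
N4 = c NAND N2 = HIGH NAND LOW = HIGH
N12 = N3 AND N4 = LOW AND HIGH = LOW

N3 = LOW  N12 = LOW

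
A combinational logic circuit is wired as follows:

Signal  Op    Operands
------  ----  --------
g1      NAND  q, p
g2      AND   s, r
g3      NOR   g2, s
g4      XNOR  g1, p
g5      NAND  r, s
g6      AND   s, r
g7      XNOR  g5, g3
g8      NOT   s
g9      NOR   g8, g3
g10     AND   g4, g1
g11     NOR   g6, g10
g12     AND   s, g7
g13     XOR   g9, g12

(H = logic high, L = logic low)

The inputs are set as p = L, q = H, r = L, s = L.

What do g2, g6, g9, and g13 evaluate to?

g2 = L  g6 = L  g9 = L  g13 = L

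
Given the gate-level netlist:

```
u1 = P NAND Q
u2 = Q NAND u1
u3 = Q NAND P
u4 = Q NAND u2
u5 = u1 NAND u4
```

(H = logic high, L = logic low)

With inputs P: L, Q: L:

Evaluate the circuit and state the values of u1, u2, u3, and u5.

u1 = H, u2 = H, u3 = H, u5 = L

u1 = P NAND Q = L NAND L = H
u2 = Q NAND u1 = L NAND H = H
u3 = Q NAND P = L NAND L = H
u4 = Q NAND u2 = L NAND H = H
u5 = u1 NAND u4 = H NAND H = L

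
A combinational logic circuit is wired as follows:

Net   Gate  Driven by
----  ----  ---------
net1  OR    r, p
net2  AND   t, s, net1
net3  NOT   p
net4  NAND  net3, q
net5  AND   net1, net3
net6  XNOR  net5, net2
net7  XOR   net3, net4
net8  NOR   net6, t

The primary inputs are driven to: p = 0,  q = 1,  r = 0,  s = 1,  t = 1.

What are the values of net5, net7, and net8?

net1 = r OR p = 0 OR 0 = 0
net2 = t AND s AND net1 = 1 AND 1 AND 0 = 0
net3 = NOT p = NOT 0 = 1
net4 = net3 NAND q = 1 NAND 1 = 0
net5 = net1 AND net3 = 0 AND 1 = 0
net6 = net5 XNOR net2 = 0 XNOR 0 = 1
net7 = net3 XOR net4 = 1 XOR 0 = 1
net8 = net6 NOR t = 1 NOR 1 = 0

net5 = 0, net7 = 1, net8 = 0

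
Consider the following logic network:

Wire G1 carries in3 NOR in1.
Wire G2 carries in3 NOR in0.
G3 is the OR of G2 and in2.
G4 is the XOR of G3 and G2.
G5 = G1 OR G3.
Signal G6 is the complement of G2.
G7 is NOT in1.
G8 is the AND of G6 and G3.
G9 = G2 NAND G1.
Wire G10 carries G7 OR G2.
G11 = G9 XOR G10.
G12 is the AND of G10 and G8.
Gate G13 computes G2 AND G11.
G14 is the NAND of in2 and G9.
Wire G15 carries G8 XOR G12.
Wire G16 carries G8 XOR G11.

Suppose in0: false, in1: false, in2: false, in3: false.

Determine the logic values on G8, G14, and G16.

G8 = false  G14 = true  G16 = true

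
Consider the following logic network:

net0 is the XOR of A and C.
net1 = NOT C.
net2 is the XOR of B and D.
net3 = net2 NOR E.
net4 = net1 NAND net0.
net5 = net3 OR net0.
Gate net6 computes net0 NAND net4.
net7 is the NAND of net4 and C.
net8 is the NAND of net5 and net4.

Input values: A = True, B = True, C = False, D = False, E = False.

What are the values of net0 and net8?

net0 = True  net8 = True

net0 = A XOR C = True XOR False = True
net1 = NOT C = NOT False = True
net2 = B XOR D = True XOR False = True
net3 = net2 NOR E = True NOR False = False
net4 = net1 NAND net0 = True NAND True = False
net5 = net3 OR net0 = False OR True = True
net8 = net5 NAND net4 = True NAND False = True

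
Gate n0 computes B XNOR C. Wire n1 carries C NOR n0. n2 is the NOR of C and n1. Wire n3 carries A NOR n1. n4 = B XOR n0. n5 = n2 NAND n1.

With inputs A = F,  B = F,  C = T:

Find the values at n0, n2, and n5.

n0 = F; n2 = F; n5 = T

n0 = B XNOR C = F XNOR T = F
n1 = C NOR n0 = T NOR F = F
n2 = C NOR n1 = T NOR F = F
n5 = n2 NAND n1 = F NAND F = T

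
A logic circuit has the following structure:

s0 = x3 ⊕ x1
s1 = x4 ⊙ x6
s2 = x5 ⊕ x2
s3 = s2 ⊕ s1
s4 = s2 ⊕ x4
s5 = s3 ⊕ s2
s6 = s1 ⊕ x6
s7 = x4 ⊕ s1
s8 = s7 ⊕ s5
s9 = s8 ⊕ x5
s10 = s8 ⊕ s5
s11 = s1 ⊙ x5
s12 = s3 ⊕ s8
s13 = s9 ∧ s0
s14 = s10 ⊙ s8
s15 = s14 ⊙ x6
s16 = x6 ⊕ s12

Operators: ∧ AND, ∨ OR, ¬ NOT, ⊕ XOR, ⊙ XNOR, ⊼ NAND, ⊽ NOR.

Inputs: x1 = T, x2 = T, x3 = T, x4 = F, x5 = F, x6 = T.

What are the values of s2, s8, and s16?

s2 = T; s8 = F; s16 = F

s1 = x4 XNOR x6 = F XNOR T = F
s2 = x5 XOR x2 = F XOR T = T
s3 = s2 XOR s1 = T XOR F = T
s5 = s3 XOR s2 = T XOR T = F
s7 = x4 XOR s1 = F XOR F = F
s8 = s7 XOR s5 = F XOR F = F
s12 = s3 XOR s8 = T XOR F = T
s16 = x6 XOR s12 = T XOR T = F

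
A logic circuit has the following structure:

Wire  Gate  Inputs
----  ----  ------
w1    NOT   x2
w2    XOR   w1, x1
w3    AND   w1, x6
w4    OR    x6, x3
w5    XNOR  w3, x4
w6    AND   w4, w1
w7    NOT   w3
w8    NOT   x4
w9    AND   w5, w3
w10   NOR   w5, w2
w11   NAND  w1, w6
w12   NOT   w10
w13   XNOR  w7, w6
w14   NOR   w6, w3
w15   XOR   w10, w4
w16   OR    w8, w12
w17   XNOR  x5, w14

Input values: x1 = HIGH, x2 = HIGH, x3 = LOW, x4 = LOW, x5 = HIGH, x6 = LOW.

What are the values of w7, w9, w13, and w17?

w7 = HIGH; w9 = LOW; w13 = LOW; w17 = HIGH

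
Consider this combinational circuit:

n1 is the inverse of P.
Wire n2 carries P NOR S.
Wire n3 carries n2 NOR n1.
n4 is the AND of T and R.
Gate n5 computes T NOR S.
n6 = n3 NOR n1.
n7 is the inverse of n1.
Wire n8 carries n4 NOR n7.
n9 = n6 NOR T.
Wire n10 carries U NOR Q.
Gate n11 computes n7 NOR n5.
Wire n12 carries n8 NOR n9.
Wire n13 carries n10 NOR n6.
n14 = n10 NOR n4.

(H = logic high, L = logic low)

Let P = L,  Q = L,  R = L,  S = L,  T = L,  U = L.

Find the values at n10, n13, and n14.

n1 = NOT P = NOT L = H
n2 = P NOR S = L NOR L = H
n3 = n2 NOR n1 = H NOR H = L
n4 = T AND R = L AND L = L
n6 = n3 NOR n1 = L NOR H = L
n10 = U NOR Q = L NOR L = H
n13 = n10 NOR n6 = H NOR L = L
n14 = n10 NOR n4 = H NOR L = L

n10 = H; n13 = L; n14 = L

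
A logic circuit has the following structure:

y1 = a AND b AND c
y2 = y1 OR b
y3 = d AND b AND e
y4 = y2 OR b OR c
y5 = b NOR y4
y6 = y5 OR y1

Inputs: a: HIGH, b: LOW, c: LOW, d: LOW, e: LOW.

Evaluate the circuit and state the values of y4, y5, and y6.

y1 = a AND b AND c = HIGH AND LOW AND LOW = LOW
y2 = y1 OR b = LOW OR LOW = LOW
y4 = y2 OR b OR c = LOW OR LOW OR LOW = LOW
y5 = b NOR y4 = LOW NOR LOW = HIGH
y6 = y5 OR y1 = HIGH OR LOW = HIGH

y4 = LOW, y5 = HIGH, y6 = HIGH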